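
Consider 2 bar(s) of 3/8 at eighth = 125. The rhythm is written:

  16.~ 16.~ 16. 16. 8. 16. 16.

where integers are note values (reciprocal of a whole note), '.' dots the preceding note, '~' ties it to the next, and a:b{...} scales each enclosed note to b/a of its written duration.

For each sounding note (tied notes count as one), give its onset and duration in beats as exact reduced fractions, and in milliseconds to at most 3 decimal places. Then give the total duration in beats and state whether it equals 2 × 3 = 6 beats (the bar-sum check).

1) 0.0ms=0b +1080.0ms=9/4b
2) 1080.0ms=9/4b +360.0ms=3/4b
3) 1440.0ms=3b +720.0ms=3/2b
4) 2160.0ms=9/2b +360.0ms=3/4b
5) 2520.0ms=21/4b +360.0ms=3/4b
Σ=6b of 6 (125bpm 3/8) — PASS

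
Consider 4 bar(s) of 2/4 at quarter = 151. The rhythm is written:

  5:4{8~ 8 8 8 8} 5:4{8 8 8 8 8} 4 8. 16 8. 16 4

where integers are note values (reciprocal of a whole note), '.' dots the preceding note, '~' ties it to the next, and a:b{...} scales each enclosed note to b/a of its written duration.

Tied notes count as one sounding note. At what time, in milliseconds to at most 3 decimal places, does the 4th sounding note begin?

1. 0.0ms @ 0 + 317.881ms (4/5)
2. 317.881ms @ 4/5 + 158.94ms (2/5)
3. 476.821ms @ 6/5 + 158.94ms (2/5)
4. 635.762ms @ 8/5 + 158.94ms (2/5)
5. 794.702ms @ 2 + 158.94ms (2/5)
6. 953.642ms @ 12/5 + 158.94ms (2/5)
7. 1112.583ms @ 14/5 + 158.94ms (2/5)
8. 1271.523ms @ 16/5 + 158.94ms (2/5)
9. 1430.464ms @ 18/5 + 158.94ms (2/5)
10. 1589.404ms @ 4 + 397.351ms (1)
11. 1986.755ms @ 5 + 298.013ms (3/4)
12. 2284.768ms @ 23/4 + 99.338ms (1/4)
13. 2384.106ms @ 6 + 298.013ms (3/4)
14. 2682.119ms @ 27/4 + 99.338ms (1/4)
15. 2781.457ms @ 7 + 397.351ms (1)

note 4 onset = 8/5b = 635.762ms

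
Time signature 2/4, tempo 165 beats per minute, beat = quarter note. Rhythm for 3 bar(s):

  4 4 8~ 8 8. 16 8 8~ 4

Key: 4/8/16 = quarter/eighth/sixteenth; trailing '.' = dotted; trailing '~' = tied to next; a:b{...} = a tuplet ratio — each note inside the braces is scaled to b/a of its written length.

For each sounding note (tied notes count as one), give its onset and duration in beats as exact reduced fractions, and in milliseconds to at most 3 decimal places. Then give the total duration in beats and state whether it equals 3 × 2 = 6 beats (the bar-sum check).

1) 0.0ms=0b +363.636ms=1b
2) 363.636ms=1b +363.636ms=1b
3) 727.273ms=2b +363.636ms=1b
4) 1090.909ms=3b +272.727ms=3/4b
5) 1363.636ms=15/4b +90.909ms=1/4b
6) 1454.545ms=4b +181.818ms=1/2b
7) 1636.364ms=9/2b +545.455ms=3/2b
Σ=6b of 6 (165bpm 2/4) — PASS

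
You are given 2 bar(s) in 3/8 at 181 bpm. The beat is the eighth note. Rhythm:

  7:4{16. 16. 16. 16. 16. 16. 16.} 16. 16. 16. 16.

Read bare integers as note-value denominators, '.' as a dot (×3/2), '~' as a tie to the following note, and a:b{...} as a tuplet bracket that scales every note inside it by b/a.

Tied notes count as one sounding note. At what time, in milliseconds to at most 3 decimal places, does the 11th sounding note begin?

note 11 onset = 21/4b = 1740.331ms

1. 0.0ms @ 0 + 142.068ms (3/7)
2. 142.068ms @ 3/7 + 142.068ms (3/7)
3. 284.136ms @ 6/7 + 142.068ms (3/7)
4. 426.204ms @ 9/7 + 142.068ms (3/7)
5. 568.272ms @ 12/7 + 142.068ms (3/7)
6. 710.339ms @ 15/7 + 142.068ms (3/7)
7. 852.407ms @ 18/7 + 142.068ms (3/7)
8. 994.475ms @ 3 + 248.619ms (3/4)
9. 1243.094ms @ 15/4 + 248.619ms (3/4)
10. 1491.713ms @ 9/2 + 248.619ms (3/4)
11. 1740.331ms @ 21/4 + 248.619ms (3/4)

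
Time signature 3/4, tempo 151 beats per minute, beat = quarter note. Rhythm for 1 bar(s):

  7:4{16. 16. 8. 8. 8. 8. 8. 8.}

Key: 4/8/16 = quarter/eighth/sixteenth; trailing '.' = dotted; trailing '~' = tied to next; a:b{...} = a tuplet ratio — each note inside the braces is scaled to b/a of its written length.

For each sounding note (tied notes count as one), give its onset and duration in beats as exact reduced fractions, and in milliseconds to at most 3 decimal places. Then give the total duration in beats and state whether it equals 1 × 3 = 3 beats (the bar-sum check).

1) 0.0ms=0b +85.147ms=3/14b
2) 85.147ms=3/14b +85.147ms=3/14b
3) 170.293ms=3/7b +170.293ms=3/7b
4) 340.587ms=6/7b +170.293ms=3/7b
5) 510.88ms=9/7b +170.293ms=3/7b
6) 681.173ms=12/7b +170.293ms=3/7b
7) 851.466ms=15/7b +170.293ms=3/7b
8) 1021.76ms=18/7b +170.293ms=3/7b
Σ=3b of 3 (151bpm 3/4) — PASS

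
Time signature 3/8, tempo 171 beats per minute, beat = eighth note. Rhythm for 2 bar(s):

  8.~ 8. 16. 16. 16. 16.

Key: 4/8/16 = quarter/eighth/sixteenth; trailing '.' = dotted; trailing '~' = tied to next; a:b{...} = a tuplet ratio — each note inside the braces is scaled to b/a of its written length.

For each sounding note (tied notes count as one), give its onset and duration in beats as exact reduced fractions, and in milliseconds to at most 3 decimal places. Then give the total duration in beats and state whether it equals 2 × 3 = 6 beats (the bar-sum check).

1) 0.0ms=0b +1052.632ms=3b
2) 1052.632ms=3b +263.158ms=3/4b
3) 1315.789ms=15/4b +263.158ms=3/4b
4) 1578.947ms=9/2b +263.158ms=3/4b
5) 1842.105ms=21/4b +263.158ms=3/4b
Σ=6b of 6 (171bpm 3/8) — PASS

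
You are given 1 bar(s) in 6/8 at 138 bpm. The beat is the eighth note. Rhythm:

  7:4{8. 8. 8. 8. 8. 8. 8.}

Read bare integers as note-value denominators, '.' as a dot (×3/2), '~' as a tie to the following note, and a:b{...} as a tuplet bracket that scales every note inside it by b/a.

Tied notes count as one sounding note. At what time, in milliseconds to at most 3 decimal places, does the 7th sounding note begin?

1. 0.0ms @ 0 + 372.671ms (6/7)
2. 372.671ms @ 6/7 + 372.671ms (6/7)
3. 745.342ms @ 12/7 + 372.671ms (6/7)
4. 1118.012ms @ 18/7 + 372.671ms (6/7)
5. 1490.683ms @ 24/7 + 372.671ms (6/7)
6. 1863.354ms @ 30/7 + 372.671ms (6/7)
7. 2236.025ms @ 36/7 + 372.671ms (6/7)

note 7 onset = 36/7b = 2236.025ms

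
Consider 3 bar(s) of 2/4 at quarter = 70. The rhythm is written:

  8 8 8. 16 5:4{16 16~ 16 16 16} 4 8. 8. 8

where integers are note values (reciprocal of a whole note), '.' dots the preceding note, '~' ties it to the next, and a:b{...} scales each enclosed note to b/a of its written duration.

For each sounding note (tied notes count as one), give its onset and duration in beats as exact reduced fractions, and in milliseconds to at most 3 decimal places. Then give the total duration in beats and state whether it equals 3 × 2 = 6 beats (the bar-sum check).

1) 0.0ms=0b +428.571ms=1/2b
2) 428.571ms=1/2b +428.571ms=1/2b
3) 857.143ms=1b +642.857ms=3/4b
4) 1500.0ms=7/4b +214.286ms=1/4b
5) 1714.286ms=2b +171.429ms=1/5b
6) 1885.714ms=11/5b +342.857ms=2/5b
7) 2228.571ms=13/5b +171.429ms=1/5b
8) 2400.0ms=14/5b +171.429ms=1/5b
9) 2571.429ms=3b +857.143ms=1b
10) 3428.571ms=4b +642.857ms=3/4b
11) 4071.429ms=19/4b +642.857ms=3/4b
12) 4714.286ms=11/2b +428.571ms=1/2b
Σ=6b of 6 (70bpm 2/4) — PASS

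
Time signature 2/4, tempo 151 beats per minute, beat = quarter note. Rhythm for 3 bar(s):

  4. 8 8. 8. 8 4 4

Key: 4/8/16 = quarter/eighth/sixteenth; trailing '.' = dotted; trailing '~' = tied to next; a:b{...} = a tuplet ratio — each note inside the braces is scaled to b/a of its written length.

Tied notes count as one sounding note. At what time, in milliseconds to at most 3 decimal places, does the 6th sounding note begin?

1. 0.0ms @ 0 + 596.026ms (3/2)
2. 596.026ms @ 3/2 + 198.675ms (1/2)
3. 794.702ms @ 2 + 298.013ms (3/4)
4. 1092.715ms @ 11/4 + 298.013ms (3/4)
5. 1390.728ms @ 7/2 + 198.675ms (1/2)
6. 1589.404ms @ 4 + 397.351ms (1)
7. 1986.755ms @ 5 + 397.351ms (1)

note 6 onset = 4b = 1589.404ms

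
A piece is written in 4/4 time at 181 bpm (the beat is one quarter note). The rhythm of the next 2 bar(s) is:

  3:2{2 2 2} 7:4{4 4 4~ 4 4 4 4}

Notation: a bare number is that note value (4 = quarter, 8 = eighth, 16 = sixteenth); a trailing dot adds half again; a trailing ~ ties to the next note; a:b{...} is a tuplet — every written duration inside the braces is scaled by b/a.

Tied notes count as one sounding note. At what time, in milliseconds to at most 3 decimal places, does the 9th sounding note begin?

note 9 onset = 52/7b = 2462.51ms

1. 0.0ms @ 0 + 441.989ms (4/3)
2. 441.989ms @ 4/3 + 441.989ms (4/3)
3. 883.978ms @ 8/3 + 441.989ms (4/3)
4. 1325.967ms @ 4 + 189.424ms (4/7)
5. 1515.391ms @ 32/7 + 189.424ms (4/7)
6. 1704.815ms @ 36/7 + 378.848ms (8/7)
7. 2083.662ms @ 44/7 + 189.424ms (4/7)
8. 2273.086ms @ 48/7 + 189.424ms (4/7)
9. 2462.51ms @ 52/7 + 189.424ms (4/7)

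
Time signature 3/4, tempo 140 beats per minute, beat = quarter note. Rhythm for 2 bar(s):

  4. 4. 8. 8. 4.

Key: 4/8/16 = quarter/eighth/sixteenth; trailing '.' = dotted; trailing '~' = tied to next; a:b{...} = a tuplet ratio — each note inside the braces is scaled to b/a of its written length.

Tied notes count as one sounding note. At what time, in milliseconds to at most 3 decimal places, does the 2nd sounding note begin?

1. 0.0ms @ 0 + 642.857ms (3/2)
2. 642.857ms @ 3/2 + 642.857ms (3/2)
3. 1285.714ms @ 3 + 321.429ms (3/4)
4. 1607.143ms @ 15/4 + 321.429ms (3/4)
5. 1928.571ms @ 9/2 + 642.857ms (3/2)

note 2 onset = 3/2b = 642.857ms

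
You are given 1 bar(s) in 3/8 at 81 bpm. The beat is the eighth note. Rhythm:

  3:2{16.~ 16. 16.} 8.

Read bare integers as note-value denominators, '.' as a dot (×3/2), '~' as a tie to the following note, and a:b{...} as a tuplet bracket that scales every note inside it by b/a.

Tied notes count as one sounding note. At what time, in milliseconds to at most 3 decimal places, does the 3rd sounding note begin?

note 3 onset = 3/2b = 1111.111ms

1. 0.0ms @ 0 + 740.741ms (1)
2. 740.741ms @ 1 + 370.37ms (1/2)
3. 1111.111ms @ 3/2 + 1111.111ms (3/2)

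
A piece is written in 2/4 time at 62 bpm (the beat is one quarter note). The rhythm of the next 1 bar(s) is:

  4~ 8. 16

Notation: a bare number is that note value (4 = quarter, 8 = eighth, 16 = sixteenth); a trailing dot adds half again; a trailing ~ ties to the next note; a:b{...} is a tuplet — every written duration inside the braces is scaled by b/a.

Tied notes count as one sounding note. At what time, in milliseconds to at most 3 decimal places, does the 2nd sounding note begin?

1. 0.0ms @ 0 + 1693.548ms (7/4)
2. 1693.548ms @ 7/4 + 241.935ms (1/4)

note 2 onset = 7/4b = 1693.548ms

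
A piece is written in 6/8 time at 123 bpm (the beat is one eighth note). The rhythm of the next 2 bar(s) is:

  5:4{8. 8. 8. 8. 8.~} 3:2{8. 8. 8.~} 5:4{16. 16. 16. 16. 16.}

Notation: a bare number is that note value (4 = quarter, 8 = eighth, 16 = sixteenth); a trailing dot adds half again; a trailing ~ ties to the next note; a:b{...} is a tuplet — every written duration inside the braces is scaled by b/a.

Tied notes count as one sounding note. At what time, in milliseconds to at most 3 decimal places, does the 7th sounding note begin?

1. 0.0ms @ 0 + 585.366ms (6/5)
2. 585.366ms @ 6/5 + 585.366ms (6/5)
3. 1170.732ms @ 12/5 + 585.366ms (6/5)
4. 1756.098ms @ 18/5 + 585.366ms (6/5)
5. 2341.463ms @ 24/5 + 1073.171ms (11/5)
6. 3414.634ms @ 7 + 487.805ms (1)
7. 3902.439ms @ 8 + 780.488ms (8/5)
8. 4682.927ms @ 48/5 + 292.683ms (3/5)
9. 4975.61ms @ 51/5 + 292.683ms (3/5)
10. 5268.293ms @ 54/5 + 292.683ms (3/5)
11. 5560.976ms @ 57/5 + 292.683ms (3/5)

note 7 onset = 8b = 3902.439ms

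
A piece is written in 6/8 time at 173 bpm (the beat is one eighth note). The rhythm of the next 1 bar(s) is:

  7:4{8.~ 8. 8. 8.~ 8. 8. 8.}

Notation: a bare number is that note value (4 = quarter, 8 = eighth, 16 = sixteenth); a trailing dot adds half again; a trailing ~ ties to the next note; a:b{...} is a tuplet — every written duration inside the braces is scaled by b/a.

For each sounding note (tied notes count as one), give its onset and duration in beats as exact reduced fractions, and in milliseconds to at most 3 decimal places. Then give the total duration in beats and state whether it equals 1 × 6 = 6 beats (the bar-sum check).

1) 0.0ms=0b +594.55ms=12/7b
2) 594.55ms=12/7b +297.275ms=6/7b
3) 891.825ms=18/7b +594.55ms=12/7b
4) 1486.375ms=30/7b +297.275ms=6/7b
5) 1783.65ms=36/7b +297.275ms=6/7b
Σ=6b of 6 (173bpm 6/8) — PASS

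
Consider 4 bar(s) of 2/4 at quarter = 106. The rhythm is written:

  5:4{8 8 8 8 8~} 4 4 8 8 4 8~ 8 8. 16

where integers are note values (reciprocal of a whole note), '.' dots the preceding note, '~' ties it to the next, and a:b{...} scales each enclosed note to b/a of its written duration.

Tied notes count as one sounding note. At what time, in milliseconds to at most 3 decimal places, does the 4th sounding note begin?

note 4 onset = 6/5b = 679.245ms

1. 0.0ms @ 0 + 226.415ms (2/5)
2. 226.415ms @ 2/5 + 226.415ms (2/5)
3. 452.83ms @ 4/5 + 226.415ms (2/5)
4. 679.245ms @ 6/5 + 226.415ms (2/5)
5. 905.66ms @ 8/5 + 792.453ms (7/5)
6. 1698.113ms @ 3 + 566.038ms (1)
7. 2264.151ms @ 4 + 283.019ms (1/2)
8. 2547.17ms @ 9/2 + 283.019ms (1/2)
9. 2830.189ms @ 5 + 566.038ms (1)
10. 3396.226ms @ 6 + 566.038ms (1)
11. 3962.264ms @ 7 + 424.528ms (3/4)
12. 4386.792ms @ 31/4 + 141.509ms (1/4)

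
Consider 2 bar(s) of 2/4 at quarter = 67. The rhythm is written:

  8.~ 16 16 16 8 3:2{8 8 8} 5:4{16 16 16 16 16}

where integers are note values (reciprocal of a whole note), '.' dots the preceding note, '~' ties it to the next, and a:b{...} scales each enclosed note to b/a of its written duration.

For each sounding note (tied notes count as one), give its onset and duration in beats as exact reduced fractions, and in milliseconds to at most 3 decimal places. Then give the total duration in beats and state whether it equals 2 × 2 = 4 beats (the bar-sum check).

1) 0.0ms=0b +895.522ms=1b
2) 895.522ms=1b +223.881ms=1/4b
3) 1119.403ms=5/4b +223.881ms=1/4b
4) 1343.284ms=3/2b +447.761ms=1/2b
5) 1791.045ms=2b +298.507ms=1/3b
6) 2089.552ms=7/3b +298.507ms=1/3b
7) 2388.06ms=8/3b +298.507ms=1/3b
8) 2686.567ms=3b +179.104ms=1/5b
9) 2865.672ms=16/5b +179.104ms=1/5b
10) 3044.776ms=17/5b +179.104ms=1/5b
11) 3223.881ms=18/5b +179.104ms=1/5b
12) 3402.985ms=19/5b +179.104ms=1/5b
Σ=4b of 4 (67bpm 2/4) — PASS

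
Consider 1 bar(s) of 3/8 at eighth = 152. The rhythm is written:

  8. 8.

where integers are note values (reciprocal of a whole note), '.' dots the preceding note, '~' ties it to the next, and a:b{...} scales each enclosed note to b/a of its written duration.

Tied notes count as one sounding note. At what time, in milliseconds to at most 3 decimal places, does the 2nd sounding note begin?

1. 0.0ms @ 0 + 592.105ms (3/2)
2. 592.105ms @ 3/2 + 592.105ms (3/2)

note 2 onset = 3/2b = 592.105ms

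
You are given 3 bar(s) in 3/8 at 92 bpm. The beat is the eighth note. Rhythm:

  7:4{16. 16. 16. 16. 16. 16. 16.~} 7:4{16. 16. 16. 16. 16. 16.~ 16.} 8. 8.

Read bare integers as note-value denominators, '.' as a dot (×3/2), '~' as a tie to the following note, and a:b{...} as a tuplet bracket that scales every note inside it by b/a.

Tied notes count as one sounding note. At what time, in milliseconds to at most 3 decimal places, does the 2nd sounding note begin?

1. 0.0ms @ 0 + 279.503ms (3/7)
2. 279.503ms @ 3/7 + 279.503ms (3/7)
3. 559.006ms @ 6/7 + 279.503ms (3/7)
4. 838.509ms @ 9/7 + 279.503ms (3/7)
5. 1118.012ms @ 12/7 + 279.503ms (3/7)
6. 1397.516ms @ 15/7 + 279.503ms (3/7)
7. 1677.019ms @ 18/7 + 559.006ms (6/7)
8. 2236.025ms @ 24/7 + 279.503ms (3/7)
9. 2515.528ms @ 27/7 + 279.503ms (3/7)
10. 2795.031ms @ 30/7 + 279.503ms (3/7)
11. 3074.534ms @ 33/7 + 279.503ms (3/7)
12. 3354.037ms @ 36/7 + 559.006ms (6/7)
13. 3913.043ms @ 6 + 978.261ms (3/2)
14. 4891.304ms @ 15/2 + 978.261ms (3/2)

note 2 onset = 3/7b = 279.503ms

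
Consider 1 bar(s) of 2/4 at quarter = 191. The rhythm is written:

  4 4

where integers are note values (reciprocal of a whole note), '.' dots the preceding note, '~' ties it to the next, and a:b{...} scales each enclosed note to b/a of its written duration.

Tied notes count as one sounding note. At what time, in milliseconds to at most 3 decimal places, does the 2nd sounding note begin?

note 2 onset = 1b = 314.136ms

1. 0.0ms @ 0 + 314.136ms (1)
2. 314.136ms @ 1 + 314.136ms (1)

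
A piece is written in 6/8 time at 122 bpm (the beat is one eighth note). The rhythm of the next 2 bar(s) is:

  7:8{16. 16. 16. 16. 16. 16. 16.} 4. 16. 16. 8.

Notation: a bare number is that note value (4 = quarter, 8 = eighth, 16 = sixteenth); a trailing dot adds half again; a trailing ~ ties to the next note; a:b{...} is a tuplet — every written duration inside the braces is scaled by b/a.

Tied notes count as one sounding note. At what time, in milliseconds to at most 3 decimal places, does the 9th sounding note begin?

1. 0.0ms @ 0 + 421.546ms (6/7)
2. 421.546ms @ 6/7 + 421.546ms (6/7)
3. 843.091ms @ 12/7 + 421.546ms (6/7)
4. 1264.637ms @ 18/7 + 421.546ms (6/7)
5. 1686.183ms @ 24/7 + 421.546ms (6/7)
6. 2107.728ms @ 30/7 + 421.546ms (6/7)
7. 2529.274ms @ 36/7 + 421.546ms (6/7)
8. 2950.82ms @ 6 + 1475.41ms (3)
9. 4426.23ms @ 9 + 368.852ms (3/4)
10. 4795.082ms @ 39/4 + 368.852ms (3/4)
11. 5163.934ms @ 21/2 + 737.705ms (3/2)

note 9 onset = 9b = 4426.23ms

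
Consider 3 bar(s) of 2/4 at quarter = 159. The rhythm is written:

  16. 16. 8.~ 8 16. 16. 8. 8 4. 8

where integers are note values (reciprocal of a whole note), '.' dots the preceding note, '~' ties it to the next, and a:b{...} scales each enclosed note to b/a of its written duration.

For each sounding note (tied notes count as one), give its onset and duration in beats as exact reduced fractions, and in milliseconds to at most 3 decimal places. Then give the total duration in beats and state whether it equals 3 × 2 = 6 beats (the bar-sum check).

1) 0.0ms=0b +141.509ms=3/8b
2) 141.509ms=3/8b +141.509ms=3/8b
3) 283.019ms=3/4b +471.698ms=5/4b
4) 754.717ms=2b +141.509ms=3/8b
5) 896.226ms=19/8b +141.509ms=3/8b
6) 1037.736ms=11/4b +283.019ms=3/4b
7) 1320.755ms=7/2b +188.679ms=1/2b
8) 1509.434ms=4b +566.038ms=3/2b
9) 2075.472ms=11/2b +188.679ms=1/2b
Σ=6b of 6 (159bpm 2/4) — PASS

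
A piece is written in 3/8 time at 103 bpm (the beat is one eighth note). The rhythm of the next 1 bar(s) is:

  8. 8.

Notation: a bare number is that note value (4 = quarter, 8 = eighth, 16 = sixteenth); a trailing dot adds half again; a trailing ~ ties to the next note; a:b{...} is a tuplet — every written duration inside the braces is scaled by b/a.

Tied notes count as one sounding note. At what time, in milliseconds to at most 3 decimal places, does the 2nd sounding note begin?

note 2 onset = 3/2b = 873.786ms

1. 0.0ms @ 0 + 873.786ms (3/2)
2. 873.786ms @ 3/2 + 873.786ms (3/2)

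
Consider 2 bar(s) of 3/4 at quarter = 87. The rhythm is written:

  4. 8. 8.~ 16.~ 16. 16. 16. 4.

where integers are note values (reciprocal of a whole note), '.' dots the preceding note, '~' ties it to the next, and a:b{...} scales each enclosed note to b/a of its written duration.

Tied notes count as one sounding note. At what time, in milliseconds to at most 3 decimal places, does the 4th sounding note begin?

1. 0.0ms @ 0 + 1034.483ms (3/2)
2. 1034.483ms @ 3/2 + 517.241ms (3/4)
3. 1551.724ms @ 9/4 + 1034.483ms (3/2)
4. 2586.207ms @ 15/4 + 258.621ms (3/8)
5. 2844.828ms @ 33/8 + 258.621ms (3/8)
6. 3103.448ms @ 9/2 + 1034.483ms (3/2)

note 4 onset = 15/4b = 2586.207ms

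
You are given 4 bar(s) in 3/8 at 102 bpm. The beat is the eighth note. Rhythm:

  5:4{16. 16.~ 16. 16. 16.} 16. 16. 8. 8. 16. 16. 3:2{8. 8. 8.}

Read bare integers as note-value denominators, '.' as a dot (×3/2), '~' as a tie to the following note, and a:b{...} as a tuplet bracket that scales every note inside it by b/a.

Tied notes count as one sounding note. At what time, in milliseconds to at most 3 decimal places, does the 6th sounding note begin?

1. 0.0ms @ 0 + 352.941ms (3/5)
2. 352.941ms @ 3/5 + 705.882ms (6/5)
3. 1058.824ms @ 9/5 + 352.941ms (3/5)
4. 1411.765ms @ 12/5 + 352.941ms (3/5)
5. 1764.706ms @ 3 + 441.176ms (3/4)
6. 2205.882ms @ 15/4 + 441.176ms (3/4)
7. 2647.059ms @ 9/2 + 882.353ms (3/2)
8. 3529.412ms @ 6 + 882.353ms (3/2)
9. 4411.765ms @ 15/2 + 441.176ms (3/4)
10. 4852.941ms @ 33/4 + 441.176ms (3/4)
11. 5294.118ms @ 9 + 588.235ms (1)
12. 5882.353ms @ 10 + 588.235ms (1)
13. 6470.588ms @ 11 + 588.235ms (1)

note 6 onset = 15/4b = 2205.882ms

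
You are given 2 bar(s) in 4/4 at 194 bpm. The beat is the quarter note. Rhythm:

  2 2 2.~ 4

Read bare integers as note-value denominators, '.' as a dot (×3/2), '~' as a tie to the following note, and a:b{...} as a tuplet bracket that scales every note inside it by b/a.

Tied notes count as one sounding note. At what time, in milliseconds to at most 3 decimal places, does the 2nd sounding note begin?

1. 0.0ms @ 0 + 618.557ms (2)
2. 618.557ms @ 2 + 618.557ms (2)
3. 1237.113ms @ 4 + 1237.113ms (4)

note 2 onset = 2b = 618.557ms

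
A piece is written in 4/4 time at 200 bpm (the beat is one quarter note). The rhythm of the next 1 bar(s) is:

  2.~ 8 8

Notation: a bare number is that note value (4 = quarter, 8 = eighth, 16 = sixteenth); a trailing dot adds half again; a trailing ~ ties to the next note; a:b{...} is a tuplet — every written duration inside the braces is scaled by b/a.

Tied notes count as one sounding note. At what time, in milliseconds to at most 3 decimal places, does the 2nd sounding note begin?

note 2 onset = 7/2b = 1050.0ms

1. 0.0ms @ 0 + 1050.0ms (7/2)
2. 1050.0ms @ 7/2 + 150.0ms (1/2)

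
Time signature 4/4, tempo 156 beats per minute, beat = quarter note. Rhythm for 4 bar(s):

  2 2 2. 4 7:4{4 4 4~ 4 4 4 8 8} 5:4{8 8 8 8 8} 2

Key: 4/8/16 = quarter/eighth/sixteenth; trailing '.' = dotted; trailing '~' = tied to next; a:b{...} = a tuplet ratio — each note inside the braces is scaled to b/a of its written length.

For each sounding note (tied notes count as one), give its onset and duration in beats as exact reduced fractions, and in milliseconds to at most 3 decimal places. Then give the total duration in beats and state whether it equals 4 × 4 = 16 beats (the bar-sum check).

1) 0.0ms=0b +769.231ms=2b
2) 769.231ms=2b +769.231ms=2b
3) 1538.462ms=4b +1153.846ms=3b
4) 2692.308ms=7b +384.615ms=1b
5) 3076.923ms=8b +219.78ms=4/7b
6) 3296.703ms=60/7b +219.78ms=4/7b
7) 3516.484ms=64/7b +439.56ms=8/7b
8) 3956.044ms=72/7b +219.78ms=4/7b
9) 4175.824ms=76/7b +219.78ms=4/7b
10) 4395.604ms=80/7b +109.89ms=2/7b
11) 4505.495ms=82/7b +109.89ms=2/7b
12) 4615.385ms=12b +153.846ms=2/5b
13) 4769.231ms=62/5b +153.846ms=2/5b
14) 4923.077ms=64/5b +153.846ms=2/5b
15) 5076.923ms=66/5b +153.846ms=2/5b
16) 5230.769ms=68/5b +153.846ms=2/5b
17) 5384.615ms=14b +769.231ms=2b
Σ=16b of 16 (156bpm 4/4) — PASS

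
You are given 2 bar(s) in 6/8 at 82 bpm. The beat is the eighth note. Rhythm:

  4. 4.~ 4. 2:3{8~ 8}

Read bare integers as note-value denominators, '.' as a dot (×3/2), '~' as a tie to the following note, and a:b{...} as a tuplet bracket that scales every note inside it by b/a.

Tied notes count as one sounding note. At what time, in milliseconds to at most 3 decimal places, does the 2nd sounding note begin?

1. 0.0ms @ 0 + 2195.122ms (3)
2. 2195.122ms @ 3 + 4390.244ms (6)
3. 6585.366ms @ 9 + 2195.122ms (3)

note 2 onset = 3b = 2195.122ms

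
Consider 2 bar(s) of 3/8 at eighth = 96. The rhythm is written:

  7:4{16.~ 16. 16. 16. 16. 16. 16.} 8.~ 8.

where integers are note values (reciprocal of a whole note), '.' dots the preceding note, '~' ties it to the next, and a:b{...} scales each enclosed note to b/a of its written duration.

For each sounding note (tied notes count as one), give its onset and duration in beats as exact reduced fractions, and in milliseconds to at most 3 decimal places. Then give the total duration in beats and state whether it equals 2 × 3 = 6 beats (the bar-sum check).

1) 0.0ms=0b +535.714ms=6/7b
2) 535.714ms=6/7b +267.857ms=3/7b
3) 803.571ms=9/7b +267.857ms=3/7b
4) 1071.429ms=12/7b +267.857ms=3/7b
5) 1339.286ms=15/7b +267.857ms=3/7b
6) 1607.143ms=18/7b +267.857ms=3/7b
7) 1875.0ms=3b +1875.0ms=3b
Σ=6b of 6 (96bpm 3/8) — PASS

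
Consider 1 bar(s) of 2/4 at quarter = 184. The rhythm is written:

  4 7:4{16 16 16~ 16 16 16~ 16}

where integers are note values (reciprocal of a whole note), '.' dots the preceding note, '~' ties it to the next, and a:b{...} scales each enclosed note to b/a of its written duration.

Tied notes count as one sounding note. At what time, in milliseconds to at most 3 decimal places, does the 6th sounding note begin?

note 6 onset = 12/7b = 559.006ms

1. 0.0ms @ 0 + 326.087ms (1)
2. 326.087ms @ 1 + 46.584ms (1/7)
3. 372.671ms @ 8/7 + 46.584ms (1/7)
4. 419.255ms @ 9/7 + 93.168ms (2/7)
5. 512.422ms @ 11/7 + 46.584ms (1/7)
6. 559.006ms @ 12/7 + 93.168ms (2/7)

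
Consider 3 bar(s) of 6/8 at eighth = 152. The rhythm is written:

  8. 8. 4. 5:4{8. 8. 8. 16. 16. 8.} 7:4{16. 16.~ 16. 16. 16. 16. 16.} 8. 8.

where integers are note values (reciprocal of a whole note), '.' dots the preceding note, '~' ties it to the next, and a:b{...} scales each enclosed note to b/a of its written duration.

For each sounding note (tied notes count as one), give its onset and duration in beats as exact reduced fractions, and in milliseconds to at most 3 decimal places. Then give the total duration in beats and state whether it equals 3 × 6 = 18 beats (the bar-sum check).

1) 0.0ms=0b +592.105ms=3/2b
2) 592.105ms=3/2b +592.105ms=3/2b
3) 1184.211ms=3b +1184.211ms=3b
4) 2368.421ms=6b +473.684ms=6/5b
5) 2842.105ms=36/5b +473.684ms=6/5b
6) 3315.789ms=42/5b +473.684ms=6/5b
7) 3789.474ms=48/5b +236.842ms=3/5b
8) 4026.316ms=51/5b +236.842ms=3/5b
9) 4263.158ms=54/5b +473.684ms=6/5b
10) 4736.842ms=12b +169.173ms=3/7b
11) 4906.015ms=87/7b +338.346ms=6/7b
12) 5244.361ms=93/7b +169.173ms=3/7b
13) 5413.534ms=96/7b +169.173ms=3/7b
14) 5582.707ms=99/7b +169.173ms=3/7b
15) 5751.88ms=102/7b +169.173ms=3/7b
16) 5921.053ms=15b +592.105ms=3/2b
17) 6513.158ms=33/2b +592.105ms=3/2b
Σ=18b of 18 (152bpm 6/8) — PASS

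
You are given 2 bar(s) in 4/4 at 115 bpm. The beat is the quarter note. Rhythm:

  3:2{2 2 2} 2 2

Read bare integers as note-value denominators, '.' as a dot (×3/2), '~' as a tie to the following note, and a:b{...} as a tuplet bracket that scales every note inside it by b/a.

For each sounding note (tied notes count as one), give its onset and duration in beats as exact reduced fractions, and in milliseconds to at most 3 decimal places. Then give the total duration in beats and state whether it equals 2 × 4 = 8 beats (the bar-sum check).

1) 0.0ms=0b +695.652ms=4/3b
2) 695.652ms=4/3b +695.652ms=4/3b
3) 1391.304ms=8/3b +695.652ms=4/3b
4) 2086.957ms=4b +1043.478ms=2b
5) 3130.435ms=6b +1043.478ms=2b
Σ=8b of 8 (115bpm 4/4) — PASS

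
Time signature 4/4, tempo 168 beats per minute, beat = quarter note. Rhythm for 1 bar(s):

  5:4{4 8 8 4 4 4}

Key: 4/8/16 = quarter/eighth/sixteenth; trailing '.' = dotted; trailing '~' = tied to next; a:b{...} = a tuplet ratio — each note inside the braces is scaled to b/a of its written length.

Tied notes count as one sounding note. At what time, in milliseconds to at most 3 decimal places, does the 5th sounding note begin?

note 5 onset = 12/5b = 857.143ms

1. 0.0ms @ 0 + 285.714ms (4/5)
2. 285.714ms @ 4/5 + 142.857ms (2/5)
3. 428.571ms @ 6/5 + 142.857ms (2/5)
4. 571.429ms @ 8/5 + 285.714ms (4/5)
5. 857.143ms @ 12/5 + 285.714ms (4/5)
6. 1142.857ms @ 16/5 + 285.714ms (4/5)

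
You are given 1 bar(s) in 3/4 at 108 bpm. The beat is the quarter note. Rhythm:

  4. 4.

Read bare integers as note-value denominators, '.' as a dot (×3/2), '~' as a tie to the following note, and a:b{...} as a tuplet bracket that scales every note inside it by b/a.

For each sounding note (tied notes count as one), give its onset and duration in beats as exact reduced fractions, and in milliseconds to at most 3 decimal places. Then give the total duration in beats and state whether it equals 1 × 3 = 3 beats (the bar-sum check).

1) 0.0ms=0b +833.333ms=3/2b
2) 833.333ms=3/2b +833.333ms=3/2b
Σ=3b of 3 (108bpm 3/4) — PASS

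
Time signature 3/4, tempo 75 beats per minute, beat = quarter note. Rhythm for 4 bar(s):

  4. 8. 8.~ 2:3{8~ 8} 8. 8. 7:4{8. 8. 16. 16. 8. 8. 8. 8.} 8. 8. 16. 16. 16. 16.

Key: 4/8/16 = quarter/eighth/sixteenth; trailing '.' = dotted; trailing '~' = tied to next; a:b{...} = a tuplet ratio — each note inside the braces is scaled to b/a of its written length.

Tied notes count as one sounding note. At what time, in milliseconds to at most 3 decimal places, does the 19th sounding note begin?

note 19 onset = 93/8b = 9300.0ms

1. 0.0ms @ 0 + 1200.0ms (3/2)
2. 1200.0ms @ 3/2 + 600.0ms (3/4)
3. 1800.0ms @ 9/4 + 1800.0ms (9/4)
4. 3600.0ms @ 9/2 + 600.0ms (3/4)
5. 4200.0ms @ 21/4 + 600.0ms (3/4)
6. 4800.0ms @ 6 + 342.857ms (3/7)
7. 5142.857ms @ 45/7 + 342.857ms (3/7)
8. 5485.714ms @ 48/7 + 171.429ms (3/14)
9. 5657.143ms @ 99/14 + 171.429ms (3/14)
10. 5828.571ms @ 51/7 + 342.857ms (3/7)
11. 6171.429ms @ 54/7 + 342.857ms (3/7)
12. 6514.286ms @ 57/7 + 342.857ms (3/7)
13. 6857.143ms @ 60/7 + 342.857ms (3/7)
14. 7200.0ms @ 9 + 600.0ms (3/4)
15. 7800.0ms @ 39/4 + 600.0ms (3/4)
16. 8400.0ms @ 21/2 + 300.0ms (3/8)
17. 8700.0ms @ 87/8 + 300.0ms (3/8)
18. 9000.0ms @ 45/4 + 300.0ms (3/8)
19. 9300.0ms @ 93/8 + 300.0ms (3/8)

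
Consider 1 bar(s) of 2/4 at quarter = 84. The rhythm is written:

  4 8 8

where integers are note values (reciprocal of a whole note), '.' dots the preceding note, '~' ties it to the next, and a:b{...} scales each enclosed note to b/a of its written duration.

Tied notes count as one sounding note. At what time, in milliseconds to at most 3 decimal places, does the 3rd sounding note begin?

note 3 onset = 3/2b = 1071.429ms

1. 0.0ms @ 0 + 714.286ms (1)
2. 714.286ms @ 1 + 357.143ms (1/2)
3. 1071.429ms @ 3/2 + 357.143ms (1/2)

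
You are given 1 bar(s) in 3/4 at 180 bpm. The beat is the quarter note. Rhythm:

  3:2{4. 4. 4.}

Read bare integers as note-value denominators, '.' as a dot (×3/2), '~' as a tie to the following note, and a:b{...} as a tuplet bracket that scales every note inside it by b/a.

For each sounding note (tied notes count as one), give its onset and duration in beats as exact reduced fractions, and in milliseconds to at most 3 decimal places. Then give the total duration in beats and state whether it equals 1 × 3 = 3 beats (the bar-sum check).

1) 0.0ms=0b +333.333ms=1b
2) 333.333ms=1b +333.333ms=1b
3) 666.667ms=2b +333.333ms=1b
Σ=3b of 3 (180bpm 3/4) — PASS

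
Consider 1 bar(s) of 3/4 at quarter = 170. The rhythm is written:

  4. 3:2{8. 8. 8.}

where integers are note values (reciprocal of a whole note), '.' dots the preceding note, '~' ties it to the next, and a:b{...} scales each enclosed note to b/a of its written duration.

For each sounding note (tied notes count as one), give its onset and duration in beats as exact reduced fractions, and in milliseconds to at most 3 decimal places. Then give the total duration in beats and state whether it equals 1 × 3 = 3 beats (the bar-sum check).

1) 0.0ms=0b +529.412ms=3/2b
2) 529.412ms=3/2b +176.471ms=1/2b
3) 705.882ms=2b +176.471ms=1/2b
4) 882.353ms=5/2b +176.471ms=1/2b
Σ=3b of 3 (170bpm 3/4) — PASS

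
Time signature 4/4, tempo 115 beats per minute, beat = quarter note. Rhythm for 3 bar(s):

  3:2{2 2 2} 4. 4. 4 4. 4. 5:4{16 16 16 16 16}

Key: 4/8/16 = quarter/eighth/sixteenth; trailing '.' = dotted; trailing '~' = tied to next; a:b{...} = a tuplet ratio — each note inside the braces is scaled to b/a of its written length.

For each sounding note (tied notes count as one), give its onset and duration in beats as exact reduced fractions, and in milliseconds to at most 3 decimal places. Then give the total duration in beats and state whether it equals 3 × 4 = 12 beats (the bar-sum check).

1) 0.0ms=0b +695.652ms=4/3b
2) 695.652ms=4/3b +695.652ms=4/3b
3) 1391.304ms=8/3b +695.652ms=4/3b
4) 2086.957ms=4b +782.609ms=3/2b
5) 2869.565ms=11/2b +782.609ms=3/2b
6) 3652.174ms=7b +521.739ms=1b
7) 4173.913ms=8b +782.609ms=3/2b
8) 4956.522ms=19/2b +782.609ms=3/2b
9) 5739.13ms=11b +104.348ms=1/5b
10) 5843.478ms=56/5b +104.348ms=1/5b
11) 5947.826ms=57/5b +104.348ms=1/5b
12) 6052.174ms=58/5b +104.348ms=1/5b
13) 6156.522ms=59/5b +104.348ms=1/5b
Σ=12b of 12 (115bpm 4/4) — PASS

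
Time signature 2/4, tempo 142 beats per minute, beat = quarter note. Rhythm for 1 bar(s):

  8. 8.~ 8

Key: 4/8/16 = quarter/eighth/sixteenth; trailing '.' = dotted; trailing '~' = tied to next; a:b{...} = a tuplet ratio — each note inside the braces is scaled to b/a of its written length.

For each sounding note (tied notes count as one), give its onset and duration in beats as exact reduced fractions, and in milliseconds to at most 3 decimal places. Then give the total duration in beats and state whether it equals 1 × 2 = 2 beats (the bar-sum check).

1) 0.0ms=0b +316.901ms=3/4b
2) 316.901ms=3/4b +528.169ms=5/4b
Σ=2b of 2 (142bpm 2/4) — PASS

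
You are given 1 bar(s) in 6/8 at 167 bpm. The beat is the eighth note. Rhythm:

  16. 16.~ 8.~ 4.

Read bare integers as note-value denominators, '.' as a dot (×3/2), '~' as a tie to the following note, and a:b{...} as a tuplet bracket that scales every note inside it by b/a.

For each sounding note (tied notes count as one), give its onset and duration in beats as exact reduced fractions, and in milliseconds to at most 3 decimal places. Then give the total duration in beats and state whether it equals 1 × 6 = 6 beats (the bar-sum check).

1) 0.0ms=0b +269.461ms=3/4b
2) 269.461ms=3/4b +1886.228ms=21/4b
Σ=6b of 6 (167bpm 6/8) — PASS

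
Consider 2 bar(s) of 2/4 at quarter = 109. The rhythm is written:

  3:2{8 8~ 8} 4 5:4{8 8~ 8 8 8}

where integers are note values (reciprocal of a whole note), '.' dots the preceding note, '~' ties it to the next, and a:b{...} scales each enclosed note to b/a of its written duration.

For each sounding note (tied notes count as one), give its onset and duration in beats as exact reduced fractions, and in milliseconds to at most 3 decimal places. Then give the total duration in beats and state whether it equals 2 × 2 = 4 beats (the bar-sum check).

1) 0.0ms=0b +183.486ms=1/3b
2) 183.486ms=1/3b +366.972ms=2/3b
3) 550.459ms=1b +550.459ms=1b
4) 1100.917ms=2b +220.183ms=2/5b
5) 1321.101ms=12/5b +440.367ms=4/5b
6) 1761.468ms=16/5b +220.183ms=2/5b
7) 1981.651ms=18/5b +220.183ms=2/5b
Σ=4b of 4 (109bpm 2/4) — PASS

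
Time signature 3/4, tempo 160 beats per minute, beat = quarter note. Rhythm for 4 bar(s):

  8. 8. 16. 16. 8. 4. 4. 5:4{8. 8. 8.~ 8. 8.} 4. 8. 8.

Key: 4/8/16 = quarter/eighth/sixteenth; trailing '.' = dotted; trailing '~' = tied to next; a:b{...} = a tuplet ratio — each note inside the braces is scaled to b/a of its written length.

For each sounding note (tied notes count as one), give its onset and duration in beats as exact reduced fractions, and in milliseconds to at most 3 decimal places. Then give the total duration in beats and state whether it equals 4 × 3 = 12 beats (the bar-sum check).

1) 0.0ms=0b +281.25ms=3/4b
2) 281.25ms=3/4b +281.25ms=3/4b
3) 562.5ms=3/2b +140.625ms=3/8b
4) 703.125ms=15/8b +140.625ms=3/8b
5) 843.75ms=9/4b +281.25ms=3/4b
6) 1125.0ms=3b +562.5ms=3/2b
7) 1687.5ms=9/2b +562.5ms=3/2b
8) 2250.0ms=6b +225.0ms=3/5b
9) 2475.0ms=33/5b +225.0ms=3/5b
10) 2700.0ms=36/5b +450.0ms=6/5b
11) 3150.0ms=42/5b +225.0ms=3/5b
12) 3375.0ms=9b +562.5ms=3/2b
13) 3937.5ms=21/2b +281.25ms=3/4b
14) 4218.75ms=45/4b +281.25ms=3/4b
Σ=12b of 12 (160bpm 3/4) — PASS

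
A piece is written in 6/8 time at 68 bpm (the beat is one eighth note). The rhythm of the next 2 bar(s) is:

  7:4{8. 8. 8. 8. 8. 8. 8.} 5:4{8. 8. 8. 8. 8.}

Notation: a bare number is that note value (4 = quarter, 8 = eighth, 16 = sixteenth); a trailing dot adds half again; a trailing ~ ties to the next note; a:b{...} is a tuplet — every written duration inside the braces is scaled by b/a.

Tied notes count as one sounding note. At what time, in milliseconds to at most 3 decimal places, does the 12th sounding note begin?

1. 0.0ms @ 0 + 756.303ms (6/7)
2. 756.303ms @ 6/7 + 756.303ms (6/7)
3. 1512.605ms @ 12/7 + 756.303ms (6/7)
4. 2268.908ms @ 18/7 + 756.303ms (6/7)
5. 3025.21ms @ 24/7 + 756.303ms (6/7)
6. 3781.513ms @ 30/7 + 756.303ms (6/7)
7. 4537.815ms @ 36/7 + 756.303ms (6/7)
8. 5294.118ms @ 6 + 1058.824ms (6/5)
9. 6352.941ms @ 36/5 + 1058.824ms (6/5)
10. 7411.765ms @ 42/5 + 1058.824ms (6/5)
11. 8470.588ms @ 48/5 + 1058.824ms (6/5)
12. 9529.412ms @ 54/5 + 1058.824ms (6/5)

note 12 onset = 54/5b = 9529.412ms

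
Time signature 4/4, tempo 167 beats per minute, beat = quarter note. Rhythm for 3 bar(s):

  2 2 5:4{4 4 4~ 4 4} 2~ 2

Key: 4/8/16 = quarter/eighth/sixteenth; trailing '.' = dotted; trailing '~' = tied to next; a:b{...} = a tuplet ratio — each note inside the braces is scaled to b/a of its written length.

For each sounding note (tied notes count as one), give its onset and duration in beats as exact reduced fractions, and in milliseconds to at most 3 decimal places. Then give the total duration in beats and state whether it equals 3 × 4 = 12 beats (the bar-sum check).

1) 0.0ms=0b +718.563ms=2b
2) 718.563ms=2b +718.563ms=2b
3) 1437.126ms=4b +287.425ms=4/5b
4) 1724.551ms=24/5b +287.425ms=4/5b
5) 2011.976ms=28/5b +574.85ms=8/5b
6) 2586.826ms=36/5b +287.425ms=4/5b
7) 2874.251ms=8b +1437.126ms=4b
Σ=12b of 12 (167bpm 4/4) — PASS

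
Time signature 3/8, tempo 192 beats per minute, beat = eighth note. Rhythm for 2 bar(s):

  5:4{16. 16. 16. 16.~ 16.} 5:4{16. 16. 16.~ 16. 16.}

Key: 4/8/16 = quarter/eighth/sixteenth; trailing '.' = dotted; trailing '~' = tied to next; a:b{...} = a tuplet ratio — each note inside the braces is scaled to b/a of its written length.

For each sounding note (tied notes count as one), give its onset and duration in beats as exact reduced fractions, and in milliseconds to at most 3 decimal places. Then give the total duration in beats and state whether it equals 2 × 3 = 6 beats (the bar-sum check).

1) 0.0ms=0b +187.5ms=3/5b
2) 187.5ms=3/5b +187.5ms=3/5b
3) 375.0ms=6/5b +187.5ms=3/5b
4) 562.5ms=9/5b +375.0ms=6/5b
5) 937.5ms=3b +187.5ms=3/5b
6) 1125.0ms=18/5b +187.5ms=3/5b
7) 1312.5ms=21/5b +375.0ms=6/5b
8) 1687.5ms=27/5b +187.5ms=3/5b
Σ=6b of 6 (192bpm 3/8) — PASS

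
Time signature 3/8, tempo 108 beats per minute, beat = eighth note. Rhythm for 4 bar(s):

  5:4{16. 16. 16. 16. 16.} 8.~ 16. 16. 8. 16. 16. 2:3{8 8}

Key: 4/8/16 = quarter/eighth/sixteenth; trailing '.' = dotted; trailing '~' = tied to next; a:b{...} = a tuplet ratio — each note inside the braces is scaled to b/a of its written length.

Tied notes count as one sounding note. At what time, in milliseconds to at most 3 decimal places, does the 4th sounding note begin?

note 4 onset = 9/5b = 1000.0ms

1. 0.0ms @ 0 + 333.333ms (3/5)
2. 333.333ms @ 3/5 + 333.333ms (3/5)
3. 666.667ms @ 6/5 + 333.333ms (3/5)
4. 1000.0ms @ 9/5 + 333.333ms (3/5)
5. 1333.333ms @ 12/5 + 333.333ms (3/5)
6. 1666.667ms @ 3 + 1250.0ms (9/4)
7. 2916.667ms @ 21/4 + 416.667ms (3/4)
8. 3333.333ms @ 6 + 833.333ms (3/2)
9. 4166.667ms @ 15/2 + 416.667ms (3/4)
10. 4583.333ms @ 33/4 + 416.667ms (3/4)
11. 5000.0ms @ 9 + 833.333ms (3/2)
12. 5833.333ms @ 21/2 + 833.333ms (3/2)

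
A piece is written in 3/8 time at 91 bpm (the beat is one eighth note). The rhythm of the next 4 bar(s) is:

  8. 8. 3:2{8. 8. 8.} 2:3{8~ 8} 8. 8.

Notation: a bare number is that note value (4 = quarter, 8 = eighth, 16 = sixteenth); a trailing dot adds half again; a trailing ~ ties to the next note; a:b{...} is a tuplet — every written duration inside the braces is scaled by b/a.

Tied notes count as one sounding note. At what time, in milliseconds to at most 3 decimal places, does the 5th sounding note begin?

1. 0.0ms @ 0 + 989.011ms (3/2)
2. 989.011ms @ 3/2 + 989.011ms (3/2)
3. 1978.022ms @ 3 + 659.341ms (1)
4. 2637.363ms @ 4 + 659.341ms (1)
5. 3296.703ms @ 5 + 659.341ms (1)
6. 3956.044ms @ 6 + 1978.022ms (3)
7. 5934.066ms @ 9 + 989.011ms (3/2)
8. 6923.077ms @ 21/2 + 989.011ms (3/2)

note 5 onset = 5b = 3296.703ms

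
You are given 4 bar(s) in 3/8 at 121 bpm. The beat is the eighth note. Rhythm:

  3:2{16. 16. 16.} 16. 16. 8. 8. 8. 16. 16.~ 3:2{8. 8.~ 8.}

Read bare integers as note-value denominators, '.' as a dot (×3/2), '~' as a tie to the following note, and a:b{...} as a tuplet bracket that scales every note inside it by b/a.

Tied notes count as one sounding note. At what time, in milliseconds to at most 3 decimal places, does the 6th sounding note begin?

1. 0.0ms @ 0 + 247.934ms (1/2)
2. 247.934ms @ 1/2 + 247.934ms (1/2)
3. 495.868ms @ 1 + 247.934ms (1/2)
4. 743.802ms @ 3/2 + 371.901ms (3/4)
5. 1115.702ms @ 9/4 + 371.901ms (3/4)
6. 1487.603ms @ 3 + 743.802ms (3/2)
7. 2231.405ms @ 9/2 + 743.802ms (3/2)
8. 2975.207ms @ 6 + 743.802ms (3/2)
9. 3719.008ms @ 15/2 + 371.901ms (3/4)
10. 4090.909ms @ 33/4 + 867.769ms (7/4)
11. 4958.678ms @ 10 + 991.736ms (2)

note 6 onset = 3b = 1487.603ms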